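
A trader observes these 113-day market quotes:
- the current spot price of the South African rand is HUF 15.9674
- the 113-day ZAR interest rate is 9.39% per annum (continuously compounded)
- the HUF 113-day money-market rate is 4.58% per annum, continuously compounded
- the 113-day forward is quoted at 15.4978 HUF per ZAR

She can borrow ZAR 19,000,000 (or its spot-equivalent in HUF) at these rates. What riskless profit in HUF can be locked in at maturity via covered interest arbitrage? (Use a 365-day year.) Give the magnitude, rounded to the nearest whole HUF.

HUF 4,569,072

T = 113/365 years.
Keep in ZAR, deliver into the forward: 19,000,000·1.0294970798·15.4978 = HUF 303,143,857.02.
Swap to HUF now, deposit: 19,000,000·15.9674·1.01428017944 = HUF 307,712,929.41.
The quoted forward undervalues ZAR, so borrow ZAR, convert to HUF at spot, deposit the HUF at 4.58%, and buy ZAR forward at 15.4978 to cover the loan.
The gap between the two covered legs is HUF 4,569,072.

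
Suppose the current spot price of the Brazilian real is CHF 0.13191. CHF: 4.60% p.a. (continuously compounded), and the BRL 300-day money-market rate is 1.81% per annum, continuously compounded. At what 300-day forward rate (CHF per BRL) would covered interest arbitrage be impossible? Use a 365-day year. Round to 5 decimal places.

0.13497

T = 300/365 years.
Growth of 1 CHF over T: e^(0.0460×300/365) = 1.038532.
BRL growth factor: e^(0.0181×300/365) = 1.0149879.
Forward (CHF per BRL) = 0.13191 × 1.038532 / 1.0149879 = 0.1349698.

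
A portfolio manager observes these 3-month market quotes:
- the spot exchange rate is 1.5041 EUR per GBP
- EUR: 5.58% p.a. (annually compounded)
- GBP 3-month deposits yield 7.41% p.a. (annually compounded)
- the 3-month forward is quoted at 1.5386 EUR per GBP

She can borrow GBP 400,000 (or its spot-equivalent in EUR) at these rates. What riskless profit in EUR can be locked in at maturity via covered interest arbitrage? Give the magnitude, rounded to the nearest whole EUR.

T = 3/12 years.
Keep in GBP, deliver into the forward: 400,000·1.01803141·1.5386 = EUR 626,537.25.
Swap to EUR now, deposit: 400,000·1.5041·1.01366725 = EUR 609,862.76.
The quoted forward overvalues GBP, so borrow EUR, buy GBP at spot, deposit the GBP at 7.41%, and sell the proceeds forward at 1.5386.
Profit = 626,537.25 − 609,862.76 = EUR 16,674.

EUR 16,674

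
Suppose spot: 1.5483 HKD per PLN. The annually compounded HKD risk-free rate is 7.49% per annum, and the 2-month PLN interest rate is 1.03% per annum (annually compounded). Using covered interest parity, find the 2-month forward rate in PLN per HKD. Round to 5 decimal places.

0.63923

T = 2/12 years.
HKD growth factor: (1 + 0.0749)^(2/12) = 1.0121107.
PLN growth factor: (1 + 0.0103)^(2/12) = 1.0017093.
Forward (HKD per PLN) = 1.5483 × 1.0121107 / 1.0017093 = 1.564377.
Invert for PLN per HKD: 1 / 1.564377 = 0.63923.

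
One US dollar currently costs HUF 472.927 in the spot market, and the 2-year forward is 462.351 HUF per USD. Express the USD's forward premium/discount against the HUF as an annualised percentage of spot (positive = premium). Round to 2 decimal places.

T = 2 years.
(F − S)/S = (462.351 − 472.927)/472.927 = -0.0223629.
Annualise by dividing by T: -0.0223629 / 2 = -0.011181 → -1.12%.

-1.12%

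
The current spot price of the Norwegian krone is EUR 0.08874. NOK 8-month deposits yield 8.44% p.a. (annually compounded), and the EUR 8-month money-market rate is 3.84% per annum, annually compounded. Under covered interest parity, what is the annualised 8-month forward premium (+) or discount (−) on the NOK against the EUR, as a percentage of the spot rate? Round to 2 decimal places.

T = 8/12 years.
No-arbitrage forward: 0.08874 × 1.0254389 / 1.0555035 = 0.08621236 EUR/NOK.
Annualised premium = (F − S)/S × (1/T) = (0.08621236 − 0.08874)/0.08874 ÷ (8/12) = -4.27%.

-4.27%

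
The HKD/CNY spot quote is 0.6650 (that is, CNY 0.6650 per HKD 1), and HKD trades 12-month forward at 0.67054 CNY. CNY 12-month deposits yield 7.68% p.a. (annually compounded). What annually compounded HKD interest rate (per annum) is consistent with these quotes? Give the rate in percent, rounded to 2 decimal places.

T = 1 year.
By CIP, F/S equals the CNY-to-HKD growth ratio: 0.67054/0.665 = 1.0083308.
CNY growth factor: (1 + 0.0768)^1 = 1.076800.
So the HKD growth factor = 1.0679035.
Annualise: 1.0679035^(1/1) − 1 = 0.067903 = 6.79%.

6.79%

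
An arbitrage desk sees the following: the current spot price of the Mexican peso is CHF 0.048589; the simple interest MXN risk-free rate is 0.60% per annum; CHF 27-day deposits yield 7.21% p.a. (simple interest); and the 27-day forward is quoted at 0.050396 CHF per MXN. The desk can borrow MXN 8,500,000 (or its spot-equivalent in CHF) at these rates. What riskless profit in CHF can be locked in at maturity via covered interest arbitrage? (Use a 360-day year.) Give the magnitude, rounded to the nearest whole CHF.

T = 27/360 years.
Route A — deposit MXN, sell forward: 8,500,000 × 1.000450 × 0.050396 = CHF 428,558.76.
Route B — convert at spot, deposit CHF: 8,500,000 × 0.048589 × 1.0054075 = CHF 415,239.83.
The quoted forward overvalues MXN, so borrow CHF, buy MXN at spot, deposit the MXN at 0.60%, and sell the proceeds forward at 0.050396.
Profit = 428,558.76 − 415,239.83 = CHF 13,319.

CHF 13,319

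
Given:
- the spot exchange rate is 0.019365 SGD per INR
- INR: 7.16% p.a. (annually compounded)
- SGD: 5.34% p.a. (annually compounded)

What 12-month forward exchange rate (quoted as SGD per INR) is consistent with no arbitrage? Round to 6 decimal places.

T = 1 year.
SGD accumulates by (1 + 0.0534)^1 = 1.053400.
INR accumulates by (1 + 0.0716)^1 = 1.071600.
Forward (SGD per INR) = 0.019365 × 1.053400 / 1.071600 = 0.01903611.

0.019036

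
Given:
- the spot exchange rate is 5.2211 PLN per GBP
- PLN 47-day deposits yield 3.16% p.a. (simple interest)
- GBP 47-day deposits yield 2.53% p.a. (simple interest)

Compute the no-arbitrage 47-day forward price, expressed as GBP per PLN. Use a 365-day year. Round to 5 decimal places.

0.19138

T = 47/365 years.
PLN growth factor: 1 + 0.0316×47/365 = 1.004069.
GBP accumulates by 1 + 0.0253×47/365 = 1.0032578.
So F = 5.2211 × 1.004069 / 1.0032578 = 5.225322 (PLN/GBP).
Invert for GBP per PLN: 1 / 5.225322 = 0.19138.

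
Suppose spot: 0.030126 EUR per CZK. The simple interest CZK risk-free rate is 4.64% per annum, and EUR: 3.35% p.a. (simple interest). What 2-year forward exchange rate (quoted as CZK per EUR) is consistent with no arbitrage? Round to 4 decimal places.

33.9965

T = 2 years.
EUR growth factor: 1 + 0.0335×2 = 1.067000.
Growth of 1 CZK over T: 1 + 0.0464×2 = 1.092800.
CIP: F = S · (grow EUR)/(grow CZK) = 0.030126 × 1.067000/1.092800 = 0.029414753 EUR per CZK.
Quoted the other way: 1/0.029414753 = 33.9965 CZK per EUR.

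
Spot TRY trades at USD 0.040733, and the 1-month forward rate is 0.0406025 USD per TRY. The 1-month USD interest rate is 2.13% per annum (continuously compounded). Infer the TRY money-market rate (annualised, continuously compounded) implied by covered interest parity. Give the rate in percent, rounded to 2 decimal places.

T = 1/12 years.
By CIP, F/S equals the USD-to-TRY growth ratio: 0.0406025/0.040733 = 0.9967962.
USD growth factor: e^(0.0213×1/12) = 1.0017766.
So the TRY growth factor = 1.0049964.
Take logs: ln 1.0049964 / (1/12) = 0.059808, so 5.98%.

5.98%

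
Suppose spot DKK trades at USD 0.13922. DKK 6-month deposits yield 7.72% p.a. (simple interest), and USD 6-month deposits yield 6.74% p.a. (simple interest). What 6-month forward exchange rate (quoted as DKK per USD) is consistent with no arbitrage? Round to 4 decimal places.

T = 6/12 years.
Growth of 1 USD over T: 1 + 0.0674×6/12 = 1.033700.
Growth of 1 DKK over T: 1 + 0.0772×6/12 = 1.038600.
So F = 0.13922 × 1.033700 / 1.038600 = 0.1385632 (USD/DKK).
Invert for DKK per USD: 1 / 0.1385632 = 7.2169.

7.2169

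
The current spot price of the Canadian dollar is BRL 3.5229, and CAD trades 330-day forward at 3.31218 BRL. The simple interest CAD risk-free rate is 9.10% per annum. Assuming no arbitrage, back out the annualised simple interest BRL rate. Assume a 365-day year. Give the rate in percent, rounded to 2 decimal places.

1.94%

T = 330/365 years.
By CIP, F/S equals the BRL-to-CAD growth ratio: 3.31218/3.5229 = 0.9401856.
CAD growth factor: 1 + 0.0910×330/365 = 1.082274.
Hence g_BRL = 1.0175384.
(1.0175384 − 1)/T = 0.019399, i.e. 1.94%.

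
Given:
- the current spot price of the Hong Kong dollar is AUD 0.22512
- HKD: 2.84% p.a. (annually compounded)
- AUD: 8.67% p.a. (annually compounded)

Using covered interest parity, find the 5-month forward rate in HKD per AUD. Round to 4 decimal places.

4.3412

T = 5/12 years.
AUD accumulates by (1 + 0.0867)^(5/12) = 1.0352511.
Growth of 1 HKD over T: (1 + 0.0284)^(5/12) = 1.0117368.
Forward (AUD per HKD) = 0.22512 × 1.0352511 / 1.0117368 = 0.2303521.
Quoted the other way: 1/0.2303521 = 4.3412 HKD per AUD.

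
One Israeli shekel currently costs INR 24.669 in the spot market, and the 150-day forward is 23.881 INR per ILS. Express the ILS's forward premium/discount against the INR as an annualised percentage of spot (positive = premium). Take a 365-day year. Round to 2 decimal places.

T = 150/365 years.
ILS trades forward at -3.19429% vs spot over the period.
Annualise by dividing by T: -0.0319429 / (150/365) = -0.077728 → -7.77%.

-7.77%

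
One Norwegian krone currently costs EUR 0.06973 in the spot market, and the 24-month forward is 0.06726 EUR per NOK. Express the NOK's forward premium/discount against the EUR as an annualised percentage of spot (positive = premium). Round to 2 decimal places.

T = 2 years.
(F − S)/S = (0.06726 − 0.06973)/0.06973 = -0.0354223.
×(1/T) gives -1.77% p.a.

-1.77%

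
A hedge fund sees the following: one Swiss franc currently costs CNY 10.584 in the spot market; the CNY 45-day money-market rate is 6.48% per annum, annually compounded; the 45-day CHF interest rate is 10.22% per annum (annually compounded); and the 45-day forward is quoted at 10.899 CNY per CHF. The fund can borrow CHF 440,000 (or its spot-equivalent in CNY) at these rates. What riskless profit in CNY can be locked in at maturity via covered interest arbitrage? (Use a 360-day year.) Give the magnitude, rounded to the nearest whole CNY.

CNY 160,594

T = 45/360 years.
Route A — deposit CHF, sell forward: 440,000 × 1.012237799 × 10.899 = CNY 4,854,247.10.
Route B — convert at spot, deposit CNY: 440,000 × 10.584 × 1.007879253 = CNY 4,693,653.37.
The quoted forward overvalues CHF, so borrow CNY, buy CHF at spot, deposit the CHF at 10.22%, and sell the proceeds forward at 10.899.
The gap between the two covered legs is CNY 160,594.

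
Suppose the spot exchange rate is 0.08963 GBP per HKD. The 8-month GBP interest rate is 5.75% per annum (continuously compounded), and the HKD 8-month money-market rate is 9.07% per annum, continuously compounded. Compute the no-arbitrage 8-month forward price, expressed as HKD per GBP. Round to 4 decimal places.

11.4067

T = 8/12 years.
GBP growth factor: e^(0.0575×8/12) = 1.03907753.
HKD growth factor: e^(0.0907×8/12) = 1.06233219.
CIP: F = S · (grow GBP)/(grow HKD) = 0.08963 × 1.03907753/1.06233219 = 0.087667982 GBP per HKD.
Invert for HKD per GBP: 1 / 0.087667982 = 11.4067.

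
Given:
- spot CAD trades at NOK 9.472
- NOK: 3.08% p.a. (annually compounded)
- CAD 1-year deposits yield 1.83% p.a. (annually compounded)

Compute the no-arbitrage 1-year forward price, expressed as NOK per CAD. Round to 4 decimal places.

9.5883

T = 1 year.
NOK growth factor: (1 + 0.0308)^1 = 1.030800.
Growth of 1 CAD over T: (1 + 0.0183)^1 = 1.018300.
CIP: F = S · (grow NOK)/(grow CAD) = 9.472 × 1.030800/1.018300 = 9.588272 NOK per CAD.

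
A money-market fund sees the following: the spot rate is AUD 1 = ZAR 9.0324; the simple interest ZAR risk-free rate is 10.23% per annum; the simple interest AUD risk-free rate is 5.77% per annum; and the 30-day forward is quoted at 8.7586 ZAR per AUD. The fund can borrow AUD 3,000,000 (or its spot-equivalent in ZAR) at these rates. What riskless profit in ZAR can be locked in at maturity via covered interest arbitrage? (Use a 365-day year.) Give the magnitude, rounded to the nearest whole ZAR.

ZAR 924,627

T = 30/365 years.
Keep in AUD, deliver into the forward: 3,000,000·1.0047424658·8.7586 = ZAR 26,400,412.08.
Swap to ZAR now, deposit: 3,000,000·9.0324·1.0084082192 = ZAR 27,325,039.20.
The quoted forward undervalues AUD, so borrow AUD, convert to ZAR at spot, deposit the ZAR at 10.23%, and buy AUD forward at 8.7586 to cover the loan.
Profit = 27,325,039.20 − 26,400,412.08 = ZAR 924,627.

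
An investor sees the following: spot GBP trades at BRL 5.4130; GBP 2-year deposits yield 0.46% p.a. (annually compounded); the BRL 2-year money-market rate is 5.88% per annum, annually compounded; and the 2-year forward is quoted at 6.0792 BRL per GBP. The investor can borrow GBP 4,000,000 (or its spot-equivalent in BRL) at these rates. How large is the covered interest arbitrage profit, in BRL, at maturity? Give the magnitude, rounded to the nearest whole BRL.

BRL 267,893

T = 2 years.
Keep in GBP, deliver into the forward: 4,000,000·1.00922116·6.0792 = BRL 24,541,029.10.
Swap to BRL now, deposit: 4,000,000·5.4130·1.12105744 = BRL 24,273,135.69.
The quoted forward overvalues GBP, so borrow BRL, buy GBP at spot, deposit the GBP at 0.46%, and sell the proceeds forward at 6.0792.
Profit = 24,541,029.10 − 24,273,135.69 = BRL 267,893.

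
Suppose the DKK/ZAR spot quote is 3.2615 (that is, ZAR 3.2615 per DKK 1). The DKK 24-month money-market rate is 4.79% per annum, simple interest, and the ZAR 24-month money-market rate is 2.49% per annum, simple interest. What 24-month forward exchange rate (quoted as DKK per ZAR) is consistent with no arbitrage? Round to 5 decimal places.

T = 2 years.
ZAR growth factor: 1 + 0.0249×2 = 1.049800.
DKK accumulates by 1 + 0.0479×2 = 1.095800.
Forward (ZAR per DKK) = 3.2615 × 1.049800 / 1.095800 = 3.124587.
Quoted the other way: 1/3.124587 = 0.32004 DKK per ZAR.

0.32004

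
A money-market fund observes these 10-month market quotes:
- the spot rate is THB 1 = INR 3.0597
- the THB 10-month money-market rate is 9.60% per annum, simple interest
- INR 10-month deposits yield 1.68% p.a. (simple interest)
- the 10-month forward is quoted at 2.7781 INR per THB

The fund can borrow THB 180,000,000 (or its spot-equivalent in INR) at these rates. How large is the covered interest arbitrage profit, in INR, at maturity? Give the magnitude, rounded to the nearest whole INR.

T = 10/12 years.
Route A — deposit THB, sell forward: 180,000,000 × 1.080000 × 2.7781 = INR 540,062,640.00.
Route B — convert at spot, deposit INR: 180,000,000 × 3.0597 × 1.014000 = INR 558,456,444.00.
The quoted forward undervalues THB, so borrow THB, convert to INR at spot, deposit the INR at 1.68%, and buy THB forward at 2.7781 to cover the loan.
The gap between the two covered legs is INR 18,393,804.

INR 18,393,804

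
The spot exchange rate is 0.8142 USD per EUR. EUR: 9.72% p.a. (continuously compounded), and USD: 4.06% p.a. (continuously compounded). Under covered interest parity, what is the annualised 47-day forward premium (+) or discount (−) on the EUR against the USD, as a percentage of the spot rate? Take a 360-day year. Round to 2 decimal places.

-5.64%

T = 47/360 years.
F = S · g_USD/g_EUR = 0.8142 × 1.0053146/1.0127709 = 0.8082056.
Annualised premium = (F − S)/S × (1/T) = (0.8082056 − 0.8142)/0.8142 ÷ (47/360) = -5.64%.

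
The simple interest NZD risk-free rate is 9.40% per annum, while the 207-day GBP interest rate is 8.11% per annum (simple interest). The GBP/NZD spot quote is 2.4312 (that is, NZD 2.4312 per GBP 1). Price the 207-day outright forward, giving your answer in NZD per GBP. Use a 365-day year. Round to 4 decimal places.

T = 207/365 years.
NZD growth factor: 1 + 0.0940×207/365 = 1.0533096.
Growth of 1 GBP over T: 1 + 0.0811×207/365 = 1.0459937.
Forward (NZD per GBP) = 2.4312 × 1.0533096 / 1.0459937 = 2.448204.

2.4482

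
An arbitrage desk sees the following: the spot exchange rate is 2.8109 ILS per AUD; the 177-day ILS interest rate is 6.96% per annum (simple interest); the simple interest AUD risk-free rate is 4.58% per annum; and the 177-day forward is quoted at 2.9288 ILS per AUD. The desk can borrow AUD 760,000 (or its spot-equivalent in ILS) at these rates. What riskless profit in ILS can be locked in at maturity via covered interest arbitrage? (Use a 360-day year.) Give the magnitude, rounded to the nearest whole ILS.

T = 177/360 years.
Keep in AUD, deliver into the forward: 760,000·1.022518333·2.9288 = ILS 2,276,011.29.
Swap to ILS now, deposit: 760,000·2.8109·1.034220 = ILS 2,209,387.64.
The quoted forward overvalues AUD, so borrow ILS, buy AUD at spot, deposit the AUD at 4.58%, and sell the proceeds forward at 2.9288.
The gap between the two covered legs is ILS 66,624.

ILS 66,624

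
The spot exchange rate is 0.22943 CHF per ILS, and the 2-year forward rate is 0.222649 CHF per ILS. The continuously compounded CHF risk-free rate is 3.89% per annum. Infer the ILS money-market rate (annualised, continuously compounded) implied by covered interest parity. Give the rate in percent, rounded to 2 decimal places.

5.39%

T = 2 years.
CIP gives F = S · g_CHF/g_ILS, so g_CHF/g_ILS = 0.222649/0.22943 = 0.9704441.
CHF growth factor: e^(0.0389×2) = 1.0809065.
That pins the ILS growth at 1.1138266.
Take logs: ln 1.1138266 / 2 = 0.053901, so 5.39%.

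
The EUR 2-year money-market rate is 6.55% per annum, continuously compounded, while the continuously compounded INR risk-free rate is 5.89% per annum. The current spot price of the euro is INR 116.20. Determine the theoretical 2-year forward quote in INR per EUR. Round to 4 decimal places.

T = 2 years.
INR growth factor: e^(0.0589×2) = 1.125019085.
EUR growth factor: e^(0.0655×2) = 1.139967781.
So F = 116.2 × 1.125019085 / 1.139967781 = 114.676239 (INR/EUR).

114.6762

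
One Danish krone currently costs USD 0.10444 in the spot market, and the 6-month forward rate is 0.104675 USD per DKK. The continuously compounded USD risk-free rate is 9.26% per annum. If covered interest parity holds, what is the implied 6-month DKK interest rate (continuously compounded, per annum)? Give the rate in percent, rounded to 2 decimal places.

T = 6/12 years.
By CIP, F/S equals the USD-to-DKK growth ratio: 0.104675/0.10444 = 1.0022501.
USD growth factor: e^(0.0926×6/12) = 1.0473886.
So the DKK growth factor = 1.0450372.
r = ln(1.0450372)/(6/12) = 0.088105 → 8.81%.

8.81%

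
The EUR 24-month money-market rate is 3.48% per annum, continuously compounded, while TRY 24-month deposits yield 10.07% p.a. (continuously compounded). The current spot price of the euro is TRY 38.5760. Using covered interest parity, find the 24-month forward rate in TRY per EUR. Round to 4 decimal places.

44.0106

T = 2 years.
TRY growth factor: e^(0.1007×2) = 1.22311392.
EUR accumulates by e^(0.0348×2) = 1.07207926.
CIP: F = S · (grow TRY)/(grow EUR) = 38.576 × 1.22311392/1.07207926 = 44.010592 TRY per EUR.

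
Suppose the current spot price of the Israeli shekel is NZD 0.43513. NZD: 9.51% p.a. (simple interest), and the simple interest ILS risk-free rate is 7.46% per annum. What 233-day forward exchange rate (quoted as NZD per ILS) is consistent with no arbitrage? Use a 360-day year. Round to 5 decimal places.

0.44064

T = 233/360 years.
Growth of 1 NZD over T: 1 + 0.0951×233/360 = 1.0615508.
ILS accumulates by 1 + 0.0746×233/360 = 1.0482828.
Forward (NZD per ILS) = 0.43513 × 1.0615508 / 1.0482828 = 0.4406374.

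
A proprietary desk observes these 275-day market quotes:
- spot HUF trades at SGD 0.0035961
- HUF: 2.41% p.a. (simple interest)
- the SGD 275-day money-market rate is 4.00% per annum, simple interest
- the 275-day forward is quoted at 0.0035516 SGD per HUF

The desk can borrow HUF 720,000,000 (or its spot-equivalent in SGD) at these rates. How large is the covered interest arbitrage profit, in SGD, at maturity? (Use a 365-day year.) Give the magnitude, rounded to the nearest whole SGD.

T = 275/365 years.
Keep in HUF, deliver into the forward: 720,000,000·1.018157534·0.0035516 = SGD 2,603,583.57.
Swap to SGD now, deposit: 720,000,000·0.0035961·1.030136986 = SGD 2,667,222.44.
The quoted forward undervalues HUF, so borrow HUF, convert to SGD at spot, deposit the SGD at 4.00%, and buy HUF forward at 0.0035516 to cover the loan.
Profit = 2,667,222.44 − 2,603,583.57 = SGD 63,639.

SGD 63,639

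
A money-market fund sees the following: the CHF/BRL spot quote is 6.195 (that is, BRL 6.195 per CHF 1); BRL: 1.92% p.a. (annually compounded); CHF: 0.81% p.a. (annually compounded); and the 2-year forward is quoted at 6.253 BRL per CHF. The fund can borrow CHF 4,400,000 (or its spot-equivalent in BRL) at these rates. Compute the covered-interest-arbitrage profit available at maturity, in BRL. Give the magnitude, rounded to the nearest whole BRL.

T = 2 years.
Route A — deposit CHF, sell forward: 4,400,000 × 1.01626561 × 6.253 = BRL 27,960,718.98.
Route B — convert at spot, deposit BRL: 4,400,000 × 6.195 × 1.03876864 = BRL 28,314,755.59.
The quoted forward undervalues CHF, so borrow CHF, convert to BRL at spot, deposit the BRL at 1.92%, and buy CHF forward at 6.253 to cover the loan.
Profit = 28,314,755.59 − 27,960,718.98 = BRL 354,037.

BRL 354,037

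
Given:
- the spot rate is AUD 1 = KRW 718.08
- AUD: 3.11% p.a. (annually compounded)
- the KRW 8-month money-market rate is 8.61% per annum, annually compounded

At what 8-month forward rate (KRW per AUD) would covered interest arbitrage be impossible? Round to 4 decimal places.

T = 8/12 years.
Growth of 1 KRW over T: (1 + 0.0861)^(8/12) = 1.056606332.
Growth of 1 AUD over T: (1 + 0.0311)^(8/12) = 1.020627325.
So F = 718.08 × 1.056606332 / 1.020627325 = 743.393652 (KRW/AUD).

743.3937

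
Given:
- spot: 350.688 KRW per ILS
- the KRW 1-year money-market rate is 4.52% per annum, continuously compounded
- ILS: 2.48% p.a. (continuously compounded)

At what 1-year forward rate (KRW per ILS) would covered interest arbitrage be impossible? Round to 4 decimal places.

T = 1 year.
KRW growth factor: e^(0.0452×1) = 1.046237086.
Growth of 1 ILS over T: e^(0.0248×1) = 1.025110078.
So F = 350.688 × 1.046237086 / 1.025110078 = 357.915505 (KRW/ILS).

357.9155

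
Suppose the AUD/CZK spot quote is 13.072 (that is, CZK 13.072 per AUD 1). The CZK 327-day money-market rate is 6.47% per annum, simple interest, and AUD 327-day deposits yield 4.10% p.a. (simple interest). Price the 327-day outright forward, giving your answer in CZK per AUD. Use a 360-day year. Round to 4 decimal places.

T = 327/360 years.
CZK growth factor: 1 + 0.0647×327/360 = 1.05876917.
AUD accumulates by 1 + 0.0410×327/360 = 1.03724167.
Forward (CZK per AUD) = 13.072 × 1.05876917 / 1.03724167 = 13.343304.

13.3433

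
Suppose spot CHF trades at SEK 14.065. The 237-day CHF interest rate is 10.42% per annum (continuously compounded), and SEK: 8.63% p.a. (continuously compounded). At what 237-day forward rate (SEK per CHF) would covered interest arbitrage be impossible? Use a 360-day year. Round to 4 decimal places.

T = 237/360 years.
SEK accumulates by e^(0.0863×237/360) = 1.0584591.
Growth of 1 CHF over T: e^(0.1042×237/360) = 1.07100594.
CIP: F = S · (grow SEK)/(grow CHF) = 14.065 × 1.0584591/1.07100594 = 13.900228 SEK per CHF.

13.9002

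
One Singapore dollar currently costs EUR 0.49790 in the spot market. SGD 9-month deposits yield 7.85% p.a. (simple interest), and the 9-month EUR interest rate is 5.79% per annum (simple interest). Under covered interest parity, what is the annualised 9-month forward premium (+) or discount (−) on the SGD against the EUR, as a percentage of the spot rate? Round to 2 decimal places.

T = 9/12 years.
CIP forward (EUR per SGD) = 0.4979 × 1.043425/1.058875 = 0.49063516.
(F − S)/S ÷ T = (0.49063516 − 0.4979)/0.4979/(9/12) = -0.019455 → -1.95%.

-1.95%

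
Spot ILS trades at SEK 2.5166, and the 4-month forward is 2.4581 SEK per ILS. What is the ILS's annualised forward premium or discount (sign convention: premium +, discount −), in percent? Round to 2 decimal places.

-6.97%

T = 4/12 years.
Period premium: (2.4581 − 2.5166)/2.5166 = -0.0232456.
Annualise by dividing by T: -0.0232456 / (4/12) = -0.069737 → -6.97%.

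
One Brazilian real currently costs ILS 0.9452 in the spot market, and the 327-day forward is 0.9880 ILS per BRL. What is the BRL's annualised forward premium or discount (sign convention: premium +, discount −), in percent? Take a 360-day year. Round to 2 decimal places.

T = 327/360 years.
BRL trades forward at +4.52814% vs spot over the period.
Per annum: 0.0452814 / (327/360) = 0.049851 = 4.99%.

+4.99%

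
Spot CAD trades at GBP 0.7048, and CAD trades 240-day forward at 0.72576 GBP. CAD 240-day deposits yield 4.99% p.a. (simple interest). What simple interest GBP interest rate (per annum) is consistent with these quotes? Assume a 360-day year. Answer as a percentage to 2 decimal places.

9.60%

T = 240/360 years.
F/S = 0.72576/0.7048 = 1.0297389 = (growth of GBP) / (growth of CAD).
CAD growth factor: 1 + 0.0499×240/360 = 1.0332667.
Hence g_GBP = 1.0639949.
r = (1.0639949 − 1)/(240/360) = 0.095992 → 9.60%.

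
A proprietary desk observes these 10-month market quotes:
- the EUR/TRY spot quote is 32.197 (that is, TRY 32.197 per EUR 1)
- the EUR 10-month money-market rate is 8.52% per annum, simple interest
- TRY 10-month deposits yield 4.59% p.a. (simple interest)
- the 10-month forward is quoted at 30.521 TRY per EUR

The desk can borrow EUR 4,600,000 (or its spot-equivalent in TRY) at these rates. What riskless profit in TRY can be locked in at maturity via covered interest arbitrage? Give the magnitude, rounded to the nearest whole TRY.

TRY 3,406,504

T = 10/12 years.
Route A — deposit EUR, sell forward: 4,600,000 × 1.071000 × 30.521 = TRY 150,364,758.60.
Route B — convert at spot, deposit TRY: 4,600,000 × 32.197 × 1.038250 = TRY 153,771,262.15.
The quoted forward undervalues EUR, so borrow EUR, convert to TRY at spot, deposit the TRY at 4.59%, and buy EUR forward at 30.521 to cover the loan.
Arbitrage profit = |150,364,758.60 − 153,771,262.15| = TRY 3,406,504.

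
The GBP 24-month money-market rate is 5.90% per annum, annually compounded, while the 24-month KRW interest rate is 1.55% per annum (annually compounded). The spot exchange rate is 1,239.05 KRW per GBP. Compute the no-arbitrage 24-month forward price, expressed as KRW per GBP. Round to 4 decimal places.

1139.3490

T = 2 years.
Growth of 1 KRW over T: (1 + 0.0155)^2 = 1.03124025.
GBP accumulates by (1 + 0.0590)^2 = 1.121481.
So F = 1239.05 × 1.03124025 / 1.121481 = 1139.348979 (KRW/GBP).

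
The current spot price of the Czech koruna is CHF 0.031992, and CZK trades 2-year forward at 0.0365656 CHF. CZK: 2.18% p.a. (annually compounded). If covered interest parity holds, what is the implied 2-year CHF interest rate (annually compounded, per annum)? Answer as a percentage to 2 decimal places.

9.24%

T = 2 years.
CIP gives F = S · g_CHF/g_CZK, so g_CHF/g_CZK = 0.0365656/0.031992 = 1.1429607.
The CZK side grows by (1 + 0.0218)^2 = 1.0440752.
So the CHF growth factor = 1.1933369.
Annualise: 1.1933369^(1/2) − 1 = 0.092400 = 9.24%.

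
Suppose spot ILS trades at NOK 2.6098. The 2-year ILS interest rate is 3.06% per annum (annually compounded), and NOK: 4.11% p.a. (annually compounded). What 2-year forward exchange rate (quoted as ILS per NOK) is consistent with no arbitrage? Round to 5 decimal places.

0.37548

T = 2 years.
Growth of 1 NOK over T: (1 + 0.0411)^2 = 1.0838892.
ILS accumulates by (1 + 0.0306)^2 = 1.0621364.
So F = 2.6098 × 1.0838892 / 1.0621364 = 2.663249 (NOK/ILS).
Quoted the other way: 1/2.663249 = 0.37548 ILS per NOK.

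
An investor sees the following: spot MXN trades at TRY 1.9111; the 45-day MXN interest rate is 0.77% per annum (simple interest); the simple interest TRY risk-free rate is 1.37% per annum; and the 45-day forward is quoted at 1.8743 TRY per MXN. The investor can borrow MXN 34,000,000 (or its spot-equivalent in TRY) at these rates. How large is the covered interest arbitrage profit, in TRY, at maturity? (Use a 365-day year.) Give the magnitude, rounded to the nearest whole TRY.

TRY 1,300,453

T = 45/365 years.
Route A — deposit MXN, sell forward: 34,000,000 × 1.0009493151 × 1.8743 = TRY 63,786,696.24.
Route B — convert at spot, deposit TRY: 34,000,000 × 1.9111 × 1.0016890411 = TRY 65,087,149.50.
The quoted forward undervalues MXN, so borrow MXN, convert to TRY at spot, deposit the TRY at 1.37%, and buy MXN forward at 1.8743 to cover the loan.
Arbitrage profit = |63,786,696.24 − 65,087,149.50| = TRY 1,300,453.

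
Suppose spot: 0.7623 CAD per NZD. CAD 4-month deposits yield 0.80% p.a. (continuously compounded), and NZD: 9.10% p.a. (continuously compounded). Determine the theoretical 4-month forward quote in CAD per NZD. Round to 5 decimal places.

0.74150

T = 4/12 years.
CAD growth factor: e^(0.0080×4/12) = 1.0026702.
NZD growth factor: e^(0.0910×4/12) = 1.0307981.
CIP: F = S · (grow CAD)/(grow NZD) = 0.7623 × 1.0026702/1.0307981 = 0.7414987 CAD per NZD.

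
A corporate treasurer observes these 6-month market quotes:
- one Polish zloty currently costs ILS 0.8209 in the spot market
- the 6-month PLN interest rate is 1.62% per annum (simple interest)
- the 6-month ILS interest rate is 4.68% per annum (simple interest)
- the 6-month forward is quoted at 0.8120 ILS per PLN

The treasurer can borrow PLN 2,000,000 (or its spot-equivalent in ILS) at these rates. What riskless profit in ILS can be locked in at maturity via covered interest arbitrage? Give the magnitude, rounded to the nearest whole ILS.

T = 6/12 years.
Invest the PLN and cover forward: 2,000,000 × 1.008100 × 0.8120 = ILS 1,637,154.40.
Convert at spot and invest in ILS: 2,000,000 × 0.8209 × 1.023400 = ILS 1,680,218.12.
The quoted forward undervalues PLN, so borrow PLN, convert to ILS at spot, deposit the ILS at 4.68%, and buy PLN forward at 0.8120 to cover the loan.
The gap between the two covered legs is ILS 43,064.

ILS 43,064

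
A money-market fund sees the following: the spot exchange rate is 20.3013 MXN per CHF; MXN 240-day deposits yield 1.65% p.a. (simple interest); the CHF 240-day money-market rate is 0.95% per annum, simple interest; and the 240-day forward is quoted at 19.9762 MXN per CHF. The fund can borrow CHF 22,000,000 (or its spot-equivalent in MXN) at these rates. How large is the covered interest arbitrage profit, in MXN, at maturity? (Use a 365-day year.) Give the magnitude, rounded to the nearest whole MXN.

T = 240/365 years.
Route A — deposit CHF, sell forward: 22,000,000 × 1.00624657534 × 19.9762 = MXN 442,221,622.44.
Route B — convert at spot, deposit MXN: 22,000,000 × 20.3013 × 1.01084931507 = MXN 451,474,214.40.
The quoted forward undervalues CHF, so borrow CHF, convert to MXN at spot, deposit the MXN at 1.65%, and buy CHF forward at 19.9762 to cover the loan.
The gap between the two covered legs is MXN 9,252,592.

MXN 9,252,592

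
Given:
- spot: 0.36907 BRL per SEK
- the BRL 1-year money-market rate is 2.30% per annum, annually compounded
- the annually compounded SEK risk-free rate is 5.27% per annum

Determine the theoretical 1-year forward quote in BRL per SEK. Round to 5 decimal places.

0.35866

T = 1 year.
BRL accumulates by (1 + 0.0230)^1 = 1.023000.
SEK accumulates by (1 + 0.0527)^1 = 1.052700.
CIP: F = S · (grow BRL)/(grow SEK) = 0.36907 × 1.023000/1.052700 = 0.3586574 BRL per SEK.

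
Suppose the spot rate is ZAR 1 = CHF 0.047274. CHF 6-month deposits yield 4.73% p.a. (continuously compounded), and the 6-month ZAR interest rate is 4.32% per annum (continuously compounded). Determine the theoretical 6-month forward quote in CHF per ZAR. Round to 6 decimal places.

T = 6/12 years.
Growth of 1 CHF over T: e^(0.0473×6/12) = 1.0239319.
Growth of 1 ZAR over T: e^(0.0432×6/12) = 1.021835.
So F = 0.047274 × 1.0239319 / 1.021835 = 0.04737101 (CHF/ZAR).

0.047371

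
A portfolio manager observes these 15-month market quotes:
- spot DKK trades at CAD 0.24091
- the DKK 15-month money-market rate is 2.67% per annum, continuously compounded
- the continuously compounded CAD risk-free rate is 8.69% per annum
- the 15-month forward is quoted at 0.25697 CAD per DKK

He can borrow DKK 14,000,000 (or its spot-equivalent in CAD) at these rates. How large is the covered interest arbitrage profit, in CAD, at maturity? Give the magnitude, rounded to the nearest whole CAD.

T = 15/12 years.
Route A — deposit DKK, sell forward: 14,000,000 × 1.033938193 × 0.25697 = CAD 3,719,675.36.
Route B — convert at spot, deposit CAD: 14,000,000 × 0.24091 × 1.114744243 = CAD 3,759,742.50.
The quoted forward undervalues DKK, so borrow DKK, convert to CAD at spot, deposit the CAD at 8.69%, and buy DKK forward at 0.25697 to cover the loan.
Arbitrage profit = |3,719,675.36 − 3,759,742.50| = CAD 40,067.

CAD 40,067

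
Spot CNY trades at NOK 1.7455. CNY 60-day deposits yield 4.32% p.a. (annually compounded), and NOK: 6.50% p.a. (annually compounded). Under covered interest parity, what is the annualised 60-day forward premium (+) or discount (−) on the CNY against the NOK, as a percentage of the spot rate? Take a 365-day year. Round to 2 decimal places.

T = 60/365 years.
No-arbitrage forward: 1.7455 × 1.0104058 / 1.0069765 = 1.7514444 NOK/CNY.
(F − S)/S ÷ T = (1.7514444 − 1.7455)/1.7455/(60/365) = 0.020717 → 2.07%.

+2.07%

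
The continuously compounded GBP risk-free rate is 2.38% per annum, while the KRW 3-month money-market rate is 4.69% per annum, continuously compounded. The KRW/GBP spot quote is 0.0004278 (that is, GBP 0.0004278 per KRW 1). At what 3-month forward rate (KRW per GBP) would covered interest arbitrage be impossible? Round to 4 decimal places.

T = 3/12 years.
GBP accumulates by e^(0.0238×3/12) = 1.0059677364.
KRW growth factor: e^(0.0469×3/12) = 1.0117940073.
CIP: F = S · (grow GBP)/(grow KRW) = 0.0004278 × 1.0059677364/1.0117940073 = 0.0004253365750 GBP per KRW.
Quoted the other way: 1/0.0004253365750 = 2351.0793 KRW per GBP.

2351.0793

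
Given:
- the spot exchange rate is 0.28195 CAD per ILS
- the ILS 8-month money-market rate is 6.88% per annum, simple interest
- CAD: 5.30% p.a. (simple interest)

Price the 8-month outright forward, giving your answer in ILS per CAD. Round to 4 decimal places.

3.5828

T = 8/12 years.
Growth of 1 CAD over T: 1 + 0.0530×8/12 = 1.0353333.
ILS accumulates by 1 + 0.0688×8/12 = 1.0458667.
Forward (CAD per ILS) = 0.28195 × 1.0353333 / 1.0458667 = 0.2791104.
Invert for ILS per CAD: 1 / 0.2791104 = 3.5828.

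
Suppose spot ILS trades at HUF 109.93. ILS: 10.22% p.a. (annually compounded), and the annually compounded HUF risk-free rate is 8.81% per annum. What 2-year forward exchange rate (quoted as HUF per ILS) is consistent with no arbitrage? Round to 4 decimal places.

107.1354

T = 2 years.
Growth of 1 HUF over T: (1 + 0.0881)^2 = 1.18396161.
ILS growth factor: (1 + 0.1022)^2 = 1.21484484.
Forward (HUF per ILS) = 109.93 × 1.18396161 / 1.21484484 = 107.135410.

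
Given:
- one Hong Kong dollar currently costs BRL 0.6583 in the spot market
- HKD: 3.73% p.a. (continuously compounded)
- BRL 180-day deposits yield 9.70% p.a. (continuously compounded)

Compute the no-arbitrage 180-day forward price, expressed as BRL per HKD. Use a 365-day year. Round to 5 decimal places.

0.67797

T = 180/365 years.
Growth of 1 BRL over T: e^(0.0970×180/365) = 1.0489982.
Growth of 1 HKD over T: e^(0.0373×180/365) = 1.0185647.
Forward (BRL per HKD) = 0.6583 × 1.0489982 / 1.0185647 = 0.6779692.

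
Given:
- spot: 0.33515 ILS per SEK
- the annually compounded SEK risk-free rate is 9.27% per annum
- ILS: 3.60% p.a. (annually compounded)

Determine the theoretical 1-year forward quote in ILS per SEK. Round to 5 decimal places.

0.31776

T = 1 year.
Growth of 1 ILS over T: (1 + 0.0360)^1 = 1.036000.
SEK growth factor: (1 + 0.0927)^1 = 1.092700.
Forward (ILS per SEK) = 0.33515 × 1.036000 / 1.092700 = 0.3177591.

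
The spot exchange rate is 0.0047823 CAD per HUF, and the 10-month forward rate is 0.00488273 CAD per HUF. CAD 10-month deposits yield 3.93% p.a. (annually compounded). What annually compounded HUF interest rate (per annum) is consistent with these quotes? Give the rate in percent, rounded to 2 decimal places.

T = 10/12 years.
F/S = 0.00488273/0.0047823 = 1.0210004 = (growth of CAD) / (growth of HUF).
The CAD side grows by (1 + 0.0393)^(10/12) = 1.0326443.
Hence g_HUF = 1.0114044.
Annualise: 1.0114044^(12/10) − 1 = 0.013701 = 1.37%.

1.37%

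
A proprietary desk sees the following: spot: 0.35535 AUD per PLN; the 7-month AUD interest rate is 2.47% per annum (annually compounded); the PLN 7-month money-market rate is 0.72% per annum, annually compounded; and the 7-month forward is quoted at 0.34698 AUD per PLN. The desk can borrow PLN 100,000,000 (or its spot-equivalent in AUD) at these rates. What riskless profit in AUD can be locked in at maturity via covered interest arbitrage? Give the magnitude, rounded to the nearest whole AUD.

T = 7/12 years.
Invest the PLN and cover forward: 100,000,000 × 1.0041937213 × 0.34698 = AUD 34,843,513.74.
Convert at spot and invest in AUD: 100,000,000 × 0.35535 × 1.0143350426 = AUD 36,044,395.74.
The quoted forward undervalues PLN, so borrow PLN, convert to AUD at spot, deposit the AUD at 2.47%, and buy PLN forward at 0.34698 to cover the loan.
Arbitrage profit = |34,843,513.74 − 36,044,395.74| = AUD 1,200,882.

AUD 1,200,882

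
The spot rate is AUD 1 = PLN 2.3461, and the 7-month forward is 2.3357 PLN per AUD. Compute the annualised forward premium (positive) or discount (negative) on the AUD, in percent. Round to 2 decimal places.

T = 7/12 years.
Period premium: (2.3357 − 2.3461)/2.3461 = -0.0044329.
Annualise by dividing by T: -0.0044329 / (7/12) = -0.007599 → -0.76%.

-0.76%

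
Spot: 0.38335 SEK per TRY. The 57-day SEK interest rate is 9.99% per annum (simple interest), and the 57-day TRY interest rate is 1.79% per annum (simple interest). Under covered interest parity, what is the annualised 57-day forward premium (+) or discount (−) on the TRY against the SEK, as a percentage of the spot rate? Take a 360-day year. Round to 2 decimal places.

+8.18%

T = 57/360 years.
CIP forward (SEK per TRY) = 0.38335 × 1.0158175/1.0028342 = 0.38831308.
Annualised premium = (F − S)/S × (1/T) = (0.38831308 − 0.38335)/0.38335 ÷ (57/360) = 8.18%.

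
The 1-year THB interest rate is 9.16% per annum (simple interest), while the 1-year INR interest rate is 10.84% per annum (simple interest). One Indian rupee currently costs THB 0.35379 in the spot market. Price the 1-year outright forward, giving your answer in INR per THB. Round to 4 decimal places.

2.8700

T = 1 year.
Growth of 1 THB over T: 1 + 0.0916×1 = 1.091600.
INR growth factor: 1 + 0.1084×1 = 1.108400.
CIP: F = S · (grow THB)/(grow INR) = 0.35379 × 1.091600/1.108400 = 0.3484276 THB per INR.
Invert for INR per THB: 1 / 0.3484276 = 2.8700.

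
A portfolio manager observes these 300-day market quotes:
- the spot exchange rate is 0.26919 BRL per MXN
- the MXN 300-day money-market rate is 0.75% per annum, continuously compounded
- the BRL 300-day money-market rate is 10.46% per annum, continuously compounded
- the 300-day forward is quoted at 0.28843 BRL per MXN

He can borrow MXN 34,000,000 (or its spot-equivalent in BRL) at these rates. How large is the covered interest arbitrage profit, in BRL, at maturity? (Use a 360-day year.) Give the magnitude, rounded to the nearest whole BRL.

BRL 117,949

T = 300/360 years.
Invest the MXN and cover forward: 34,000,000 × 1.006269572 × 0.28843 = BRL 9,868,103.31.
Convert at spot and invest in BRL: 34,000,000 × 0.26919 × 1.091078511 = BRL 9,986,052.43.
The quoted forward undervalues MXN, so borrow MXN, convert to BRL at spot, deposit the BRL at 10.46%, and buy MXN forward at 0.28843 to cover the loan.
Profit = 9,986,052.43 − 9,868,103.31 = BRL 117,949.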